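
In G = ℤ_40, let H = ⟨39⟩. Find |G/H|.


|⟨39⟩| = n / gcd(39, 40) = 40 / 1 = 40
H is normal (ℤ_40 is abelian).
|G/H| = |G| / |H| = 40 / 40 = 1

|G/H| = 1


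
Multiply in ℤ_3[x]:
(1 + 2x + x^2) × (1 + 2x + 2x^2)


Expand and collect like terms; reduce coefficients mod 3:
x^0: 1·1 = 1 ≡ 1 (mod 3)
x^1: 1·2 + 2·1 = 4 ≡ 1 (mod 3)
x^2: 1·2 + 2·2 + 1·1 = 7 ≡ 1 (mod 3)
x^3: 2·2 + 1·2 = 6 ≡ 0 (mod 3)
x^4: 1·2 = 2 ≡ 2 (mod 3)
Result: 1 + x + x^2 + 2x^4

f · g = 1 + x + x^2 + 2x^4


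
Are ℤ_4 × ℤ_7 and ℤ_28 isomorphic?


Comparing ℤ_4 × ℤ_7 and ℤ_28:
gcd(4,7) = 1, so ℤ_4 × ℤ_7 ≅ ℤ_28 (CRT)

Yes, ℤ_4 × ℤ_7 ≅ ℤ_28


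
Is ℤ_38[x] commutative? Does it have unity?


ℤ_38 has zero divisors (2·19 ≡ 0), and these lift to constant zero divisors in ℤ_38[x]; so not an integral domain
Commutative: Yes
Integral domain: No
Has unity: Yes

ℤ_38[x]: Commutative=Yes, Unity=Yes


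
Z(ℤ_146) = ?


Z(G) = {g ∈ G | gx = xg for all x ∈ G}
ℤ_146 is abelian, so Z(G) = G

Z(ℤ_146) = ℤ_146


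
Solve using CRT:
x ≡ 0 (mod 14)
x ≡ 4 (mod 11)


m₁ = 14, m₂ = 11, gcd = 1, so CRT applies. M = m₁·m₂ = 154
Let M₁ = M/m₁ = 11, M₂ = M/m₂ = 14
Find y₁ ≡ M₁⁻¹ (mod m₁): 11⁻¹ ≡ 9 (mod 14)
Find y₂ ≡ M₂⁻¹ (mod m₂): 14⁻¹ ≡ 4 (mod 11)
x = a₁·M₁·y₁ + a₂·M₂·y₂ = 0·11·9 + 4·14·4 = 224
Reduce mod 154: x ≡ 70
Check: 70 mod 14 = 0 ✓, 70 mod 11 = 4 ✓

x ≡ 70 (mod 154)


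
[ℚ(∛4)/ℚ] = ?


∛4 has minimal polynomial x³ - 4 (irreducible over ℚ since 4 is not a perfect cube)

[ℚ(∛4)/ℚ] = 3


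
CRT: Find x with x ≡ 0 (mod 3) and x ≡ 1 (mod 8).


m₁ = 3, m₂ = 8, gcd = 1, so CRT applies. M = m₁·m₂ = 24
Let M₁ = M/m₁ = 8, M₂ = M/m₂ = 3
Find y₁ ≡ M₁⁻¹ (mod m₁): 8⁻¹ ≡ 2 (mod 3)
Find y₂ ≡ M₂⁻¹ (mod m₂): 3⁻¹ ≡ 3 (mod 8)
x = a₁·M₁·y₁ + a₂·M₂·y₂ = 0·8·2 + 1·3·3 = 9
Reduce mod 24: x ≡ 9
Check: 9 mod 3 = 0 ✓, 9 mod 8 = 1 ✓

x ≡ 9 (mod 24)


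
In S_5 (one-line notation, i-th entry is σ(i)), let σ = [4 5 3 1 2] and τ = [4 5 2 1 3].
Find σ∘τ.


σ∘τ: apply τ first, then σ
1 →τ 4 →σ 1
2 →τ 5 →σ 2
3 →τ 2 →σ 5
4 →τ 1 →σ 4
5 →τ 3 →σ 3

σ∘τ = [1 2 5 4 3]


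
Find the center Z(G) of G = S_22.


Z(G) = {g ∈ G | gx = xg for all x ∈ G}
S_n is non-abelian for n ≥ 3; Z(S_22) is trivial

Z(S_22) = {e}


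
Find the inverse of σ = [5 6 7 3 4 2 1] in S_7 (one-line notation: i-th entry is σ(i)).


To find σ⁻¹, swap domain and range:
σ(1) = 5 → σ⁻¹(5) = 1
σ(2) = 6 → σ⁻¹(6) = 2
σ(3) = 7 → σ⁻¹(7) = 3
σ(4) = 3 → σ⁻¹(3) = 4
σ(5) = 4 → σ⁻¹(4) = 5
σ(6) = 2 → σ⁻¹(2) = 6
σ(7) = 1 → σ⁻¹(1) = 7

σ⁻¹ = [7 6 4 5 1 2 3]


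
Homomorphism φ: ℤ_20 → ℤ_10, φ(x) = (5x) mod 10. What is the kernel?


Kernel = preimage of identity
ker(φ) = {x ∈ ℤ_20 : 5x ≡ 0 (mod 10)}. Since 10 | 20, φ is well-defined. The kernel is the cyclic subgroup ⟨2⟩ of ℤ_20 (order 10), i.e. {0, 2, 4, 6, 8, 10, 12, 14, 16, 18}

ker(φ) = {0, 2, 4, 6, 8, 10, 12, 14, 16, 18}


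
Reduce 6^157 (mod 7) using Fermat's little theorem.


Fermat's little theorem: if p is prime and gcd(a,p)=1, then a^(p-1) ≡ 1 (mod p)
p = 7 is prime, gcd(6,7) = 1
Reduce exponent: 157 mod 6 = 1
So 6^157 ≡ 6^1 (mod 7)
6^1 mod 7 = 6

6^157 ≡ 6 (mod 7)


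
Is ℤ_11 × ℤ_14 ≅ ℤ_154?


Comparing ℤ_11 × ℤ_14 and ℤ_154:
gcd(11,14) = 1, so ℤ_11 × ℤ_14 ≅ ℤ_154 (CRT)

Yes, ℤ_11 × ℤ_14 ≅ ℤ_154


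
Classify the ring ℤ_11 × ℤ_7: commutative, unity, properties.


Direct product ring; commutative with unity (1,1); but (1,0)·(0,1) = (0,0) gives zero divisors, so not an integral domain
Commutative: Yes
Integral domain: No
Has unity: Yes

ℤ_11 × ℤ_7: Commutative=Yes, Unity=Yes


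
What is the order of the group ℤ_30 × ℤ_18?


|A × B| = |A| · |B|
|ℤ_30 × ℤ_18| = 30 × 18 = 540

|ℤ_30 × ℤ_18| = 540


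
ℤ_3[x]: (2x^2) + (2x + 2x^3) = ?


Add coefficients mod 3:
x^0: 0 + 0 = 0 (mod 3)
x^1: 0 + 2 = 2 (mod 3)
x^2: 2 + 0 = 2 (mod 3)
x^3: 0 + 2 = 2 (mod 3)
Result: 2x + 2x^2 + 2x^3

f + g = 2x + 2x^2 + 2x^3


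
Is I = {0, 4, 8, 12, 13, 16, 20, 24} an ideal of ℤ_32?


Check ideal conditions for I = {0, 4, 8, 12, 13, 16, 20, 24} in ℤ_32:
(1) I is an additive subgroup? No
(2) For r ∈ ℤ_32 and a ∈ I: r·a ∈ I? No  [counterexample: r=2, a=13, r·a mod 32 = 26 ∉ I]

No, I is not an ideal of ℤ_32


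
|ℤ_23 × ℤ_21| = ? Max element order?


|ℤ_23 × ℤ_21| = 23 × 21 = 483
Max element order = lcm(23,21) = 483
Cyclic? Yes (gcd=1)

|ℤ_23×ℤ_21| = 483, max element order = 483


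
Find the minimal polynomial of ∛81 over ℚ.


∛81 satisfies x³ - 81 = 0, irreducible over ℚ (no rational root; 81 is not a perfect cube)

Minimal polynomial: x³ - 81


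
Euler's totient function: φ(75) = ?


Factor n: 75 = 3 × 5^2
φ(n) = n · ∏(1 - 1/p) over distinct primes p | n
φ(75) = 75 · (1 - 1/3) · (1 - 1/5) = 40

φ(75) = 40


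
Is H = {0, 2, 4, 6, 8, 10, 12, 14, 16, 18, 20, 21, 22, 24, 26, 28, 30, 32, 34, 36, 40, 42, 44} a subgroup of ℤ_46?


Subgroup test for H = {0, 2, 4, 6, 8, 10, 12, 14, 16, 18, 20, 21, 22, 24, 26, 28, 30, 32, 34, 36, 40, 42, 44} in (ℤ_46, +):
(1) 0 ∈ H? Yes
(2) Closure: for all a,b ∈ H, (a+b) mod 46 ∈ H? No  [counterexample: 2 + 21 = 23 ∉ H]
(3) Inverses: for all a ∈ H, -a mod 46 ∈ H? No

No, H is not a subgroup of ℤ_46


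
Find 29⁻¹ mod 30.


Use the extended Euclidean algorithm to write 1 = 29·s + 30·t; then s mod 30 is the inverse.
Euclidean algorithm:
  29 = 0·30 + 29
  30 = 1·29 + 1
  29 = 29·1 + 0
gcd(29,30) = 1
Back-substitution gives: 29·(-1) + 30·(1) = 1
So 29⁻¹ ≡ -1 ≡ 29 (mod 30)
Check: 29 × 29 = 841 ≡ 1 (mod 30) ✓

29⁻¹ ≡ 29 (mod 30)


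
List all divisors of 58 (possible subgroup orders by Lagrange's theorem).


Lagrange's theorem: |H| divides |G|
|G| = 58
Divisors of 58: 1, 2, 29, 58

Possible subgroup orders: {1, 2, 29, 58}


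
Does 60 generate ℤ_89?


g generates ℤ_n iff gcd(g, n) = 1
gcd(60, 89) = 1
Since gcd = 1, 60 is a generator.

Yes, 60 generates ℤ_89


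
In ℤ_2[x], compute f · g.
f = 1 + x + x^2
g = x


Expand and collect like terms; reduce coefficients mod 2:
x^0: 1·0 = 0 ≡ 0 (mod 2)
x^1: 1·1 + 1·0 = 1 ≡ 1 (mod 2)
x^2: 1·1 + 1·0 = 1 ≡ 1 (mod 2)
x^3: 1·1 = 1 ≡ 1 (mod 2)
Result: x + x^2 + x^3

f · g = x + x^2 + x^3


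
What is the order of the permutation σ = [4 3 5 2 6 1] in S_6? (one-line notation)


Cycle decomposition: (1 4 2 3 5 6)
Cycle lengths: 6
Order = lcm(6) = 6

ord(σ) = 6


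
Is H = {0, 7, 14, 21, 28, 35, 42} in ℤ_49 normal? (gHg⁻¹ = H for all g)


H = {0, 7, 14, 21, 28, 35, 42} in ℤ_49
ℤ_49 is abelian; every subgroup of an abelian group is normal

Yes, normal subgroup


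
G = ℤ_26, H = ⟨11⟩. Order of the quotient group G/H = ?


|⟨11⟩| = n / gcd(11, 26) = 26 / 1 = 26
H is normal (ℤ_26 is abelian).
|G/H| = |G| / |H| = 26 / 26 = 1

|G/H| = 1


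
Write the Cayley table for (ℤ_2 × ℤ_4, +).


Elements: {(0,0), (0,1), (0,2), (0,3), (1,0), (1,1), (1,2), (1,3)}
Operation: componentwise addition mod (2, 4)
Entry (a, b) = ((a₁+b₁) mod 2, (a₂+b₂) mod 4)

Cayley table:
      | (0,0) | (0,1) | (0,2) | (0,3) | (1,0) | (1,1) | (1,2) | (1,3)
(0,0) | (0,0) | (0,1) | (0,2) | (0,3) | (1,0) | (1,1) | (1,2) | (1,3)
(0,1) | (0,1) | (0,2) | (0,3) | (0,0) | (1,1) | (1,2) | (1,3) | (1,0)
(0,2) | (0,2) | (0,3) | (0,0) | (0,1) | (1,2) | (1,3) | (1,0) | (1,1)
(0,3) | (0,3) | (0,0) | (0,1) | (0,2) | (1,3) | (1,0) | (1,1) | (1,2)
(1,0) | (1,0) | (1,1) | (1,2) | (1,3) | (0,0) | (0,1) | (0,2) | (0,3)
(1,1) | (1,1) | (1,2) | (1,3) | (1,0) | (0,1) | (0,2) | (0,3) | (0,0)
(1,2) | (1,2) | (1,3) | (1,0) | (1,1) | (0,2) | (0,3) | (0,0) | (0,1)
(1,3) | (1,3) | (1,0) | (1,1) | (1,2) | (0,3) | (0,0) | (0,1) | (0,2)


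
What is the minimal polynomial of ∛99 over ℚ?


∛99 satisfies x³ - 99 = 0, irreducible over ℚ (no rational root; 99 is not a perfect cube)

Minimal polynomial: x³ - 99


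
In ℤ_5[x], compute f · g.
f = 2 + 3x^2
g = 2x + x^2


Expand and collect like terms; reduce coefficients mod 5:
x^0: 2·0 = 0 ≡ 0 (mod 5)
x^1: 2·2 + 0·0 = 4 ≡ 4 (mod 5)
x^2: 2·1 + 0·2 + 3·0 = 2 ≡ 2 (mod 5)
x^3: 0·1 + 3·2 = 6 ≡ 1 (mod 5)
x^4: 3·1 = 3 ≡ 3 (mod 5)
Result: 4x + 2x^2 + x^3 + 3x^4

f · g = 4x + 2x^2 + x^3 + 3x^4


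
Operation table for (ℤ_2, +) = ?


Elements: {0, 1}
Operation: addition mod 2
Entry (a, b) = (a + b) mod 2

Cayley table:
  | 0 | 1
0 | 0 | 1
1 | 1 | 0


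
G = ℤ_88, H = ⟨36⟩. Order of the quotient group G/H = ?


|⟨36⟩| = n / gcd(36, 88) = 88 / 4 = 22
H is normal (ℤ_88 is abelian).
|G/H| = |G| / |H| = 88 / 22 = 4

|G/H| = 4


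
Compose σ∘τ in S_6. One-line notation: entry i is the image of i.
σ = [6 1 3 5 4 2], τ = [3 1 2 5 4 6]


σ∘τ: apply τ first, then σ
1 →τ 3 →σ 3
2 →τ 1 →σ 6
3 →τ 2 →σ 1
4 →τ 5 →σ 4
5 →τ 4 →σ 5
6 →τ 6 →σ 2

σ∘τ = [3 6 1 4 5 2]


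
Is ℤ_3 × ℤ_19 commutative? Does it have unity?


Direct product ring; commutative with unity (1,1); but (1,0)·(0,1) = (0,0) gives zero divisors, so not an integral domain
Commutative: Yes
Integral domain: No
Has unity: Yes

ℤ_3 × ℤ_19: Commutative=Yes, Unity=Yes


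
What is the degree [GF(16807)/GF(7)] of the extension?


GF(16807) = GF(7^5), so the extension degree is 5

[GF(16807)/GF(7)] = 5


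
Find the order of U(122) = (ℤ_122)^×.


U(n) is the group of units mod n; |U(n)| = φ(n)
|U(122)| = φ(122) = 60

|U(122) = (ℤ_122)^×| = 60


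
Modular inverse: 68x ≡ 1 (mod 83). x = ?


Use the extended Euclidean algorithm to write 1 = 68·s + 83·t; then s mod 83 is the inverse.
Euclidean algorithm:
  68 = 0·83 + 68
  83 = 1·68 + 15
  68 = 4·15 + 8
  15 = 1·8 + 7
  8 = 1·7 + 1
  7 = 7·1 + 0
gcd(68,83) = 1
Back-substitution gives: 68·(11) + 83·(-9) = 1
So 68⁻¹ ≡ 11 ≡ 11 (mod 83)
Check: 68 × 11 = 748 ≡ 1 (mod 83) ✓

68⁻¹ ≡ 11 (mod 83)


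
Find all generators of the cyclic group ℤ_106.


g generates ℤ_n iff gcd(g,n) = 1
Prime factors of 106: 2, 53
Generators are g ∈ {1,...,105} not divisible by any of these primes.
Generators: {1, 3, 5, 7, 9, 11, 13, 15, 17, 19, 21, 23, 25, 27, 29, 31, 33, 35, 37, 39, 41, 43, 45, 47, 49, 51, 55, 57, 59, 61, 63, 65, 67, 69, 71, 73, 75, 77, 79, 81, 83, 85, 87, 89, 91, 93, 95, 97, 99, 101, 103, 105}
Number of generators = φ(106) = 52

Generators of ℤ_106 = {1, 3, 5, 7, 9, 11, 13, 15, 17, 19, 21, 23, 25, 27, 29, 31, 33, 35, 37, 39, 41, 43, 45, 47, 49, 51, 55, 57, 59, 61, 63, 65, 67, 69, 71, 73, 75, 77, 79, 81, 83, 85, 87, 89, 91, 93, 95, 97, 99, 101, 103, 105}


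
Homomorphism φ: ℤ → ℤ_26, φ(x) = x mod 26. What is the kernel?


Kernel = preimage of identity
ker(φ) = {x ∈ ℤ : x ≡ 0 (mod 26)} = 26ℤ = {0, ±26, ±52, ...}

ker(φ) = 26ℤ


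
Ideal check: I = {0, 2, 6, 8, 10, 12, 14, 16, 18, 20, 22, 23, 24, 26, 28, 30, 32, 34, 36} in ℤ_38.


Check ideal conditions for I = {0, 2, 6, 8, 10, 12, 14, 16, 18, 20, 22, 23, 24, 26, 28, 30, 32, 34, 36} in ℤ_38:
(1) I is an additive subgroup? No
(2) For r ∈ ℤ_38 and a ∈ I: r·a ∈ I? No  [counterexample: r=2, a=2, r·a mod 38 = 4 ∉ I]

No, I is not an ideal of ℤ_38


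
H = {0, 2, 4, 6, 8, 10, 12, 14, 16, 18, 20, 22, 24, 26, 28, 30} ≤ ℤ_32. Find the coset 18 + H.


18 + H = {18 + h (mod 32) : h ∈ H}
18+0=18, 18+2=20, 18+4=22, 18+6=24, 18+8=26, 18+10=28, 18+12=30, 18+14=0, 18+16=2, 18+18=4, 18+20=6, 18+22=8, 18+24=10, 18+26=12, 18+28=14, 18+30=16
18 + H = {0, 2, 4, 6, 8, 10, 12, 14, 16, 18, 20, 22, 24, 26, 28, 30} = 0 + H

18 + H = {0, 2, 4, 6, 8, 10, 12, 14, 16, 18, 20, 22, 24, 26, 28, 30}


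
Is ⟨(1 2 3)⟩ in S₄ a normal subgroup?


H = ⟨(1 2 3)⟩ in S₄
(1 4)(1 2 3)(1 4)⁻¹ = (4 2 3) ∉ ⟨(1 2 3)⟩

No, not a normal subgroup


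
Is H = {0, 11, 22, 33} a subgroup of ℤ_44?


Subgroup test for H = {0, 11, 22, 33} in (ℤ_44, +):
(1) 0 ∈ H? Yes
(2) Closure: for all a,b ∈ H, (a+b) mod 44 ∈ H? Yes
(3) Inverses: for all a ∈ H, -a mod 44 ∈ H? Yes

Yes, H is a subgroup of ℤ_44


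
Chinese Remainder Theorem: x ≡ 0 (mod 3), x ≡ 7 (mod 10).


m₁ = 3, m₂ = 10, gcd = 1, so CRT applies. M = m₁·m₂ = 30
Let M₁ = M/m₁ = 10, M₂ = M/m₂ = 3
Find y₁ ≡ M₁⁻¹ (mod m₁): 10⁻¹ ≡ 1 (mod 3)
Find y₂ ≡ M₂⁻¹ (mod m₂): 3⁻¹ ≡ 7 (mod 10)
x = a₁·M₁·y₁ + a₂·M₂·y₂ = 0·10·1 + 7·3·7 = 147
Reduce mod 30: x ≡ 27
Check: 27 mod 3 = 0 ✓, 27 mod 10 = 7 ✓

x ≡ 27 (mod 30)


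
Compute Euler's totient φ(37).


Factor n: 37 = 37
φ(n) = n · ∏(1 - 1/p) over distinct primes p | n
φ(37) = 37 · (1 - 1/37) = 36

φ(37) = 36


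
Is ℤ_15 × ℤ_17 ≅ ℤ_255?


Comparing ℤ_15 × ℤ_17 and ℤ_255:
gcd(15,17) = 1, so ℤ_15 × ℤ_17 ≅ ℤ_255 (CRT)

Yes, ℤ_15 × ℤ_17 ≅ ℤ_255


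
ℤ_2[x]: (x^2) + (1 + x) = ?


Add coefficients mod 2:
x^0: 0 + 1 = 1 (mod 2)
x^1: 0 + 1 = 1 (mod 2)
x^2: 1 + 0 = 1 (mod 2)
Result: 1 + x + x^2

f + g = 1 + x + x^2


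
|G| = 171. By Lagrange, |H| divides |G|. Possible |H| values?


Lagrange's theorem: |H| divides |G|
|G| = 171
Divisors of 171: 1, 3, 9, 19, 57, 171

Possible subgroup orders: {1, 3, 9, 19, 57, 171}


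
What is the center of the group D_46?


Z(G) = {g ∈ G | gx = xg for all x ∈ G}
For even n, Z(D_n) = {e, r^(n/2)}: the 180° rotation r^23 commutes with every reflection and rotation

Z(D_46) = {e, r^23}


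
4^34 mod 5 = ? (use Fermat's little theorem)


Fermat's little theorem: if p is prime and gcd(a,p)=1, then a^(p-1) ≡ 1 (mod p)
p = 5 is prime, gcd(4,5) = 1
Reduce exponent: 34 mod 4 = 2
So 4^34 ≡ 4^2 (mod 5)
4^2 mod 5 = 1

4^34 ≡ 1 (mod 5)


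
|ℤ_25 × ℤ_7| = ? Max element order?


|ℤ_25 × ℤ_7| = 25 × 7 = 175
Max element order = lcm(25,7) = 175
Cyclic? Yes (gcd=1)

|ℤ_25×ℤ_7| = 175, max element order = 175


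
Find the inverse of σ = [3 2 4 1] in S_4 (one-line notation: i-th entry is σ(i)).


To find σ⁻¹, swap domain and range:
σ(1) = 3 → σ⁻¹(3) = 1
σ(2) = 2 → σ⁻¹(2) = 2
σ(3) = 4 → σ⁻¹(4) = 3
σ(4) = 1 → σ⁻¹(1) = 4

σ⁻¹ = [4 2 1 3]


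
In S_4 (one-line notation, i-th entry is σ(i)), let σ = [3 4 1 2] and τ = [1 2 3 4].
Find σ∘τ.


σ∘τ: apply τ first, then σ
1 →τ 1 →σ 3
2 →τ 2 →σ 4
3 →τ 3 →σ 1
4 →τ 4 →σ 2

σ∘τ = [3 4 1 2]


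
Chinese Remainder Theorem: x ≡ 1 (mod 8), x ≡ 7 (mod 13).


m₁ = 8, m₂ = 13, gcd = 1, so CRT applies. M = m₁·m₂ = 104
Let M₁ = M/m₁ = 13, M₂ = M/m₂ = 8
Find y₁ ≡ M₁⁻¹ (mod m₁): 13⁻¹ ≡ 5 (mod 8)
Find y₂ ≡ M₂⁻¹ (mod m₂): 8⁻¹ ≡ 5 (mod 13)
x = a₁·M₁·y₁ + a₂·M₂·y₂ = 1·13·5 + 7·8·5 = 345
Reduce mod 104: x ≡ 33
Check: 33 mod 8 = 1 ✓, 33 mod 13 = 7 ✓

x ≡ 33 (mod 104)


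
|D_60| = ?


|D_n| = 2n (n rotations and n reflections)
|D_60| = 2×60 = 120

|D_60| = 120


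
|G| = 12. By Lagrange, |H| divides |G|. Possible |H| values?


Lagrange's theorem: |H| divides |G|
|G| = 12
Divisors of 12: 1, 2, 3, 4, 6, 12

Possible subgroup orders: {1, 2, 3, 4, 6, 12}


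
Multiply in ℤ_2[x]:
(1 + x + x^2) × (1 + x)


Expand and collect like terms; reduce coefficients mod 2:
x^0: 1·1 = 1 ≡ 1 (mod 2)
x^1: 1·1 + 1·1 = 2 ≡ 0 (mod 2)
x^2: 1·1 + 1·1 = 2 ≡ 0 (mod 2)
x^3: 1·1 = 1 ≡ 1 (mod 2)
Result: 1 + x^3

f · g = 1 + x^3


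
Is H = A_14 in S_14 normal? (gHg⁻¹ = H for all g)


H = A_14 in S_14
A_14 has index 2 in S_14, and every subgroup of index 2 is normal

Yes, normal subgroup


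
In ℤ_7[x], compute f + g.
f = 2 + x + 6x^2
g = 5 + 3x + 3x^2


Add coefficients mod 7:
x^0: 2 + 5 = 0 (mod 7)
x^1: 1 + 3 = 4 (mod 7)
x^2: 6 + 3 = 2 (mod 7)
Result: 4x + 2x^2

f + g = 4x + 2x^2


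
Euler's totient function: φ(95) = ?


Factor n: 95 = 5 × 19
φ(n) = n · ∏(1 - 1/p) over distinct primes p | n
φ(95) = 95 · (1 - 1/5) · (1 - 1/19) = 72

φ(95) = 72


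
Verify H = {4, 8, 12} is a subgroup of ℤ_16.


Subgroup test for H = {4, 8, 12} in (ℤ_16, +):
(1) 0 ∈ H? No
(2) Closure: for all a,b ∈ H, (a+b) mod 16 ∈ H? No  [counterexample: 4 + 12 = 0 ∉ H]
(3) Inverses: for all a ∈ H, -a mod 16 ∈ H? Yes

No, H is not a subgroup of ℤ_16


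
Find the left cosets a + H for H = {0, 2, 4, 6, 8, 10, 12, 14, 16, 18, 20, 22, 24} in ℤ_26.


H = {0, 2, 4, 6, 8, 10, 12, 14, 16, 18, 20, 22, 24}, |H| = 13
Number of cosets = |G|/|H| = 26/13 = 2
0 + H = {0, 2, 4, 6, 8, 10, 12, 14, 16, 18, 20, 22, 24}
1 + H = {1, 3, 5, 7, 9, 11, 13, 15, 17, 19, 21, 23, 25}

Cosets: 0+H={0,2,4,6,8,10,12,14,16,18,20,22,24}; 1+H={1,3,5,7,9,11,13,15,17,19,21,23,25}


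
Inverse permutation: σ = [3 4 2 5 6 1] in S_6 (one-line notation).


To find σ⁻¹, swap domain and range:
σ(1) = 3 → σ⁻¹(3) = 1
σ(2) = 4 → σ⁻¹(4) = 2
σ(3) = 2 → σ⁻¹(2) = 3
σ(4) = 5 → σ⁻¹(5) = 4
σ(5) = 6 → σ⁻¹(6) = 5
σ(6) = 1 → σ⁻¹(1) = 6

σ⁻¹ = [6 3 1 2 4 5]


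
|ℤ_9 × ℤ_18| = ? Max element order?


|ℤ_9 × ℤ_18| = 9 × 18 = 162
Max element order = lcm(9,18) = 18
Cyclic? No (gcd=9)

|ℤ_9×ℤ_18| = 162, max element order = 18


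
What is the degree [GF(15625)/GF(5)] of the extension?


GF(15625) = GF(5^6), so the extension degree is 6

[GF(15625)/GF(5)] = 6


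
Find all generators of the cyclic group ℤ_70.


g generates ℤ_n iff gcd(g,n) = 1
Prime factors of 70: 2, 5, 7
Generators are g ∈ {1,...,69} not divisible by any of these primes.
Generators: {1, 3, 9, 11, 13, 17, 19, 23, 27, 29, 31, 33, 37, 39, 41, 43, 47, 51, 53, 57, 59, 61, 67, 69}
Number of generators = φ(70) = 24

Generators of ℤ_70 = {1, 3, 9, 11, 13, 17, 19, 23, 27, 29, 31, 33, 37, 39, 41, 43, 47, 51, 53, 57, 59, 61, 67, 69}


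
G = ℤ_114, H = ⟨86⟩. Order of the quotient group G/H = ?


|⟨86⟩| = n / gcd(86, 114) = 114 / 2 = 57
H is normal (ℤ_114 is abelian).
|G/H| = |G| / |H| = 114 / 57 = 2

|G/H| = 2


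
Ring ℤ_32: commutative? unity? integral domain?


ℤ_32 is a commutative ring with unity 1; 32 = 2×16 is composite, so 2·16 ≡ 0 gives zero divisors (not an integral domain)
Commutative: Yes
Integral domain: No
Has unity: Yes

ℤ_32: Commutative=Yes, Unity=Yes


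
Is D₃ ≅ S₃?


Comparing D₃ and S₃:
Both are the unique non-abelian group of order 6

Yes, D₃ ≅ S₃


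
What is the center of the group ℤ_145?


Z(G) = {g ∈ G | gx = xg for all x ∈ G}
ℤ_145 is abelian, so Z(G) = G

Z(ℤ_145) = ℤ_145


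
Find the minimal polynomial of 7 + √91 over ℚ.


Let α = 7 + √91. Then α - 7 = √91, so (α - 7)² = 91, giving α² - 14α - 42 = 0. Degree 2 and α ∉ ℚ, so this is the minimal polynomial.

Minimal polynomial: x² - 14x - 42


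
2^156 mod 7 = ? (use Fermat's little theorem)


Fermat's little theorem: if p is prime and gcd(a,p)=1, then a^(p-1) ≡ 1 (mod p)
p = 7 is prime, gcd(2,7) = 1
Reduce exponent: 156 mod 6 = 0
So 2^156 ≡ 2^0 (mod 7)
2^0 = 1

2^156 ≡ 1 (mod 7)


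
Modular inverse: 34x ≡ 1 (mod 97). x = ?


Use the extended Euclidean algorithm to write 1 = 34·s + 97·t; then s mod 97 is the inverse.
Euclidean algorithm:
  34 = 0·97 + 34
  97 = 2·34 + 29
  34 = 1·29 + 5
  29 = 5·5 + 4
  5 = 1·4 + 1
  4 = 4·1 + 0
gcd(34,97) = 1
Back-substitution gives: 34·(20) + 97·(-7) = 1
So 34⁻¹ ≡ 20 ≡ 20 (mod 97)
Check: 34 × 20 = 680 ≡ 1 (mod 97) ✓

34⁻¹ ≡ 20 (mod 97)


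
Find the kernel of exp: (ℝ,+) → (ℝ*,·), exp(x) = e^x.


Kernel = preimage of identity
ker(exp) = {x ∈ ℝ | e^x = 1} = {0}

ker(exp) = {0}


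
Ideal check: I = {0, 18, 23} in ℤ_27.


Check ideal conditions for I = {0, 18, 23} in ℤ_27:
(1) I is an additive subgroup? No
(2) For r ∈ ℤ_27 and a ∈ I: r·a ∈ I? No  [counterexample: r=2, a=18, r·a mod 27 = 9 ∉ I]

No, I is not an ideal of ℤ_27


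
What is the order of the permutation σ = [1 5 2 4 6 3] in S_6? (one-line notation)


Cycle decomposition: (2 5 6 3)
Cycle lengths: 4
Order = lcm(4) = 4

ord(σ) = 4


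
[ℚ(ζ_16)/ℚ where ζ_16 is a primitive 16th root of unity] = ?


[ℚ(ζ_n):ℚ] = deg Φ_n(x) = φ(n). Here φ(16) = 8

[ℚ(ζ_16)/ℚ where ζ_16 is a primitive 16th root of unity] = 8


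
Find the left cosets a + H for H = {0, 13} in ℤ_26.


H = {0, 13}, |H| = 2
Number of cosets = |G|/|H| = 26/2 = 13
0 + H = {0, 13}
1 + H = {1, 14}
2 + H = {2, 15}
3 + H = {3, 16}
4 + H = {4, 17}
5 + H = {5, 18}
6 + H = {6, 19}
7 + H = {7, 20}
8 + H = {8, 21}
9 + H = {9, 22}
10 + H = {10, 23}
11 + H = {11, 24}
12 + H = {12, 25}

Cosets: 0+H={0,13}; 1+H={1,14}; 2+H={2,15}; 3+H={3,16}; 4+H={4,17}; 5+H={5,18}; 6+H={6,19}; 7+H={7,20}; 8+H={8,21}; 9+H={9,22}; 10+H={10,23}; 11+H={11,24}; 12+H={12,25}


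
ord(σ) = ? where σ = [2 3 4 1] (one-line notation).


Cycle decomposition: (1 2 3 4)
Cycle lengths: 4
Order = lcm(4) = 4

ord(σ) = 4


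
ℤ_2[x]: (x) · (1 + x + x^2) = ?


Expand and collect like terms; reduce coefficients mod 2:
x^0: 0·1 = 0 ≡ 0 (mod 2)
x^1: 0·1 + 1·1 = 1 ≡ 1 (mod 2)
x^2: 0·1 + 1·1 = 1 ≡ 1 (mod 2)
x^3: 1·1 = 1 ≡ 1 (mod 2)
Result: x + x^2 + x^3

f · g = x + x^2 + x^3


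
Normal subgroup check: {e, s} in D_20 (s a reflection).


H = {e, s} in D_20 (s a reflection)
r·s·r⁻¹ = sr⁻² ≠ s for n ≥ 3, so {e, s} is not closed under conjugation

No, not a normal subgroup


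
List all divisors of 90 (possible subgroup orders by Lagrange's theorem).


Lagrange's theorem: |H| divides |G|
|G| = 90
Divisors of 90: 1, 2, 3, 5, 6, 9, 10, 15, 18, 30, 45, 90

Possible subgroup orders: {1, 2, 3, 5, 6, 9, 10, 15, 18, 30, 45, 90}


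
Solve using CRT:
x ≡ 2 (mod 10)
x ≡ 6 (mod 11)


m₁ = 10, m₂ = 11, gcd = 1, so CRT applies. M = m₁·m₂ = 110
Let M₁ = M/m₁ = 11, M₂ = M/m₂ = 10
Find y₁ ≡ M₁⁻¹ (mod m₁): 11⁻¹ ≡ 1 (mod 10)
Find y₂ ≡ M₂⁻¹ (mod m₂): 10⁻¹ ≡ 10 (mod 11)
x = a₁·M₁·y₁ + a₂·M₂·y₂ = 2·11·1 + 6·10·10 = 622
Reduce mod 110: x ≡ 72
Check: 72 mod 10 = 2 ✓, 72 mod 11 = 6 ✓

x ≡ 72 (mod 110)


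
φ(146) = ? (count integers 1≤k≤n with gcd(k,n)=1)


Factor n: 146 = 2 × 73
φ(n) = n · ∏(1 - 1/p) over distinct primes p | n
φ(146) = 146 · (1 - 1/2) · (1 - 1/73) = 72

φ(146) = 72


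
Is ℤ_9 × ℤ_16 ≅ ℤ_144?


Comparing ℤ_9 × ℤ_16 and ℤ_144:
gcd(9,16) = 1, so ℤ_9 × ℤ_16 ≅ ℤ_144 (CRT)

Yes, ℤ_9 × ℤ_16 ≅ ℤ_144


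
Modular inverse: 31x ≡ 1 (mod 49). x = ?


Use the extended Euclidean algorithm to write 1 = 31·s + 49·t; then s mod 49 is the inverse.
Euclidean algorithm:
  31 = 0·49 + 31
  49 = 1·31 + 18
  31 = 1·18 + 13
  18 = 1·13 + 5
  13 = 2·5 + 3
  5 = 1·3 + 2
  3 = 1·2 + 1
  2 = 2·1 + 0
gcd(31,49) = 1
Back-substitution gives: 31·(19) + 49·(-12) = 1
So 31⁻¹ ≡ 19 ≡ 19 (mod 49)
Check: 31 × 19 = 589 ≡ 1 (mod 49) ✓

31⁻¹ ≡ 19 (mod 49)


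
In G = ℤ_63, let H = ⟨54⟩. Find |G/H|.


|⟨54⟩| = n / gcd(54, 63) = 63 / 9 = 7
H is normal (ℤ_63 is abelian).
|G/H| = |G| / |H| = 63 / 7 = 9

|G/H| = 9


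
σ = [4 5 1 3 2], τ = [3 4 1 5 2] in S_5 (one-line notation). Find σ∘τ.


σ∘τ: apply τ first, then σ
1 →τ 3 →σ 1
2 →τ 4 →σ 3
3 →τ 1 →σ 4
4 →τ 5 →σ 2
5 →τ 2 →σ 5

σ∘τ = [1 3 4 2 5]


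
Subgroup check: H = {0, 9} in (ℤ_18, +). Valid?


Subgroup test for H = {0, 9} in (ℤ_18, +):
(1) 0 ∈ H? Yes
(2) Closure: for all a,b ∈ H, (a+b) mod 18 ∈ H? Yes
(3) Inverses: for all a ∈ H, -a mod 18 ∈ H? Yes

Yes, H is a subgroup of ℤ_18


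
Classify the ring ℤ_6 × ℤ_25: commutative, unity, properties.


Direct product ring; commutative with unity (1,1); but (1,0)·(0,1) = (0,0) gives zero divisors, so not an integral domain
Commutative: Yes
Integral domain: No
Has unity: Yes

ℤ_6 × ℤ_25: Commutative=Yes, Unity=Yes


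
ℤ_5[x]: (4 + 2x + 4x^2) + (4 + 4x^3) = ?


Add coefficients mod 5:
x^0: 4 + 4 = 3 (mod 5)
x^1: 2 + 0 = 2 (mod 5)
x^2: 4 + 0 = 4 (mod 5)
x^3: 0 + 4 = 4 (mod 5)
Result: 3 + 2x + 4x^2 + 4x^3

f + g = 3 + 2x + 4x^2 + 4x^3


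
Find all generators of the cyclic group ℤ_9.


g generates ℤ_n iff gcd(g,n) = 1
Checking each g ∈ {1,...,8}:
gcd(1,9) = 1
gcd(2,9) = 1
gcd(3,9) = 3
gcd(4,9) = 1
gcd(5,9) = 1
gcd(6,9) = 3
gcd(7,9) = 1
gcd(8,9) = 1
Generators: {1, 2, 4, 5, 7, 8}
Number of generators = φ(9) = 6

Generators of ℤ_9 = {1, 2, 4, 5, 7, 8}


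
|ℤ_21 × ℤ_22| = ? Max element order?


|ℤ_21 × ℤ_22| = 21 × 22 = 462
Max element order = lcm(21,22) = 462
Cyclic? Yes (gcd=1)

|ℤ_21×ℤ_22| = 462, max element order = 462


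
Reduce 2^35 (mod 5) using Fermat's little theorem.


Fermat's little theorem: if p is prime and gcd(a,p)=1, then a^(p-1) ≡ 1 (mod p)
p = 5 is prime, gcd(2,5) = 1
Reduce exponent: 35 mod 4 = 3
So 2^35 ≡ 2^3 (mod 5)
2^3 mod 5 = 3

2^35 ≡ 3 (mod 5)


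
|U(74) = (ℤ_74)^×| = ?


U(n) is the group of units mod n; |U(n)| = φ(n)
|U(74)| = φ(74) = 36

|U(74) = (ℤ_74)^×| = 36


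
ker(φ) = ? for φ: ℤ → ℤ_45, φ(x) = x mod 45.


Kernel = preimage of identity
ker(φ) = {x ∈ ℤ : x ≡ 0 (mod 45)} = 45ℤ = {0, ±45, ±90, ...}

ker(φ) = 45ℤ


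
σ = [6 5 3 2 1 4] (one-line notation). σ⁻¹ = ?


To find σ⁻¹, swap domain and range:
σ(1) = 6 → σ⁻¹(6) = 1
σ(2) = 5 → σ⁻¹(5) = 2
σ(3) = 3 → σ⁻¹(3) = 3
σ(4) = 2 → σ⁻¹(2) = 4
σ(5) = 1 → σ⁻¹(1) = 5
σ(6) = 4 → σ⁻¹(4) = 6

σ⁻¹ = [5 4 3 6 2 1]


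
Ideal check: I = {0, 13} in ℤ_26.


Check ideal conditions for I = {0, 13} in ℤ_26:
(1) I is an additive subgroup? Yes
(2) For r ∈ ℤ_26 and a ∈ I: r·a ∈ I? Yes

Yes, I is an ideal of ℤ_26


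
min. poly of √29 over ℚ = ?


√29 satisfies x² - 29 = 0, irreducible over ℚ since 29 is squarefree

Minimal polynomial: x² - 29


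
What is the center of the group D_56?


Z(G) = {g ∈ G | gx = xg for all x ∈ G}
For even n, Z(D_n) = {e, r^(n/2)}: the 180° rotation r^28 commutes with every reflection and rotation

Z(D_56) = {e, r^28}


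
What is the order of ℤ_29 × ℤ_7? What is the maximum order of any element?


|ℤ_29 × ℤ_7| = 29 × 7 = 203
Max element order = lcm(29,7) = 203
Cyclic? Yes (gcd=1)

|ℤ_29×ℤ_7| = 203, max element order = 203


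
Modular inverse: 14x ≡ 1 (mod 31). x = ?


Use the extended Euclidean algorithm to write 1 = 14·s + 31·t; then s mod 31 is the inverse.
Euclidean algorithm:
  14 = 0·31 + 14
  31 = 2·14 + 3
  14 = 4·3 + 2
  3 = 1·2 + 1
  2 = 2·1 + 0
gcd(14,31) = 1
Back-substitution gives: 14·(-11) + 31·(5) = 1
So 14⁻¹ ≡ -11 ≡ 20 (mod 31)
Check: 14 × 20 = 280 ≡ 1 (mod 31) ✓

14⁻¹ ≡ 20 (mod 31)


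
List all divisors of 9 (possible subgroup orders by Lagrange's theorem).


Lagrange's theorem: |H| divides |G|
|G| = 9
Divisors of 9: 1, 3, 9

Possible subgroup orders: {1, 3, 9}


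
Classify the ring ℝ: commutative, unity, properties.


ℝ is a field: commutative, has unity, every nonzero element is a unit (hence an integral domain)
Commutative: Yes
Integral domain: Yes
Has unity: Yes

ℝ: Commutative=Yes, Unity=Yes


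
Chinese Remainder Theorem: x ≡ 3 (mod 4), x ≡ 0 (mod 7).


m₁ = 4, m₂ = 7, gcd = 1, so CRT applies. M = m₁·m₂ = 28
Let M₁ = M/m₁ = 7, M₂ = M/m₂ = 4
Find y₁ ≡ M₁⁻¹ (mod m₁): 7⁻¹ ≡ 3 (mod 4)
Find y₂ ≡ M₂⁻¹ (mod m₂): 4⁻¹ ≡ 2 (mod 7)
x = a₁·M₁·y₁ + a₂·M₂·y₂ = 3·7·3 + 0·4·2 = 63
Reduce mod 28: x ≡ 7
Check: 7 mod 4 = 3 ✓, 7 mod 7 = 0 ✓

x ≡ 7 (mod 28)


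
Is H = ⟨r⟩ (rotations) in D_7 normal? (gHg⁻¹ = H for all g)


H = ⟨r⟩ (rotations) in D_7
The rotation subgroup ⟨r⟩ has index 2 in D_7, so it is normal

Yes, normal subgroup


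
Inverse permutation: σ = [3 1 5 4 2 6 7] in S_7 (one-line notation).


To find σ⁻¹, swap domain and range:
σ(1) = 3 → σ⁻¹(3) = 1
σ(2) = 1 → σ⁻¹(1) = 2
σ(3) = 5 → σ⁻¹(5) = 3
σ(4) = 4 → σ⁻¹(4) = 4
σ(5) = 2 → σ⁻¹(2) = 5
σ(6) = 6 → σ⁻¹(6) = 6
σ(7) = 7 → σ⁻¹(7) = 7

σ⁻¹ = [2 5 1 4 3 6 7]


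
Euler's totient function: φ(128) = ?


Factor n: 128 = 2^7
φ(n) = n · ∏(1 - 1/p) over distinct primes p | n
φ(128) = 128 · (1 - 1/2) = 64

φ(128) = 64


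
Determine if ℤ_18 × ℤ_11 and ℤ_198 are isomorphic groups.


Comparing ℤ_18 × ℤ_11 and ℤ_198:
gcd(18,11) = 1, so ℤ_18 × ℤ_11 ≅ ℤ_198 (CRT)

Yes, ℤ_18 × ℤ_11 ≅ ℤ_198


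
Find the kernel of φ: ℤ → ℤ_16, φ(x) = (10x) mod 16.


Kernel = preimage of identity
ker(φ) = {x ∈ ℤ : 10x ≡ 0 (mod 16)}. gcd(10,16) = 2, so 10x ≡ 0 (mod 16) ⟺ x ≡ 0 (mod 16/2 = 8). Hence ker(φ) = 8ℤ

ker(φ) = 8ℤ


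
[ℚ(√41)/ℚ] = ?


√41 has minimal polynomial x² - 41 (irreducible over ℚ since 41 is squarefree)

[ℚ(√41)/ℚ] = 2


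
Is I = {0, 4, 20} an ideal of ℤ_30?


Check ideal conditions for I = {0, 4, 20} in ℤ_30:
(1) I is an additive subgroup? No
(2) For r ∈ ℤ_30 and a ∈ I: r·a ∈ I? No  [counterexample: r=2, a=4, r·a mod 30 = 8 ∉ I]

No, I is not an ideal of ℤ_30


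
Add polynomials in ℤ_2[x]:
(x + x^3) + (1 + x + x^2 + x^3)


Add coefficients mod 2:
x^0: 0 + 1 = 1 (mod 2)
x^1: 1 + 1 = 0 (mod 2)
x^2: 0 + 1 = 1 (mod 2)
x^3: 1 + 1 = 0 (mod 2)
Result: 1 + x^2

f + g = 1 + x^2


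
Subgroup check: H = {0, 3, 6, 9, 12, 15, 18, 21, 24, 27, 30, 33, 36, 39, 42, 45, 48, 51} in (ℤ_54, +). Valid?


Subgroup test for H = {0, 3, 6, 9, 12, 15, 18, 21, 24, 27, 30, 33, 36, 39, 42, 45, 48, 51} in (ℤ_54, +):
(1) 0 ∈ H? Yes
(2) Closure: for all a,b ∈ H, (a+b) mod 54 ∈ H? Yes
(3) Inverses: for all a ∈ H, -a mod 54 ∈ H? Yes

Yes, H is a subgroup of ℤ_54


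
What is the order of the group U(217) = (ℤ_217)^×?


U(n) is the group of units mod n; |U(n)| = φ(n)
|U(217)| = φ(217) = 180

|U(217) = (ℤ_217)^×| = 180


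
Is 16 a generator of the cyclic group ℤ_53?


g generates ℤ_n iff gcd(g, n) = 1
gcd(16, 53) = 1
Since gcd = 1, 16 is a generator.

Yes, 16 generates ℤ_53


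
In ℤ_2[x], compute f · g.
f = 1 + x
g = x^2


Expand and collect like terms; reduce coefficients mod 2:
x^0: 1·0 = 0 ≡ 0 (mod 2)
x^1: 1·0 + 1·0 = 0 ≡ 0 (mod 2)
x^2: 1·1 + 1·0 = 1 ≡ 1 (mod 2)
x^3: 1·1 = 1 ≡ 1 (mod 2)
Result: x^2 + x^3

f · g = x^2 + x^3


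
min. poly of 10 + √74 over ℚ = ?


Let α = 10 + √74. Then α - 10 = √74, so (α - 10)² = 74, giving α² - 20α + 26 = 0. Degree 2 and α ∉ ℚ, so this is the minimal polynomial.

Minimal polynomial: x² - 20x + 26


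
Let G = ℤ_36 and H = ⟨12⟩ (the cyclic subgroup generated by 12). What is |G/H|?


|⟨12⟩| = n / gcd(12, 36) = 36 / 12 = 3
H is normal (ℤ_36 is abelian).
|G/H| = |G| / |H| = 36 / 3 = 12

|G/H| = 12


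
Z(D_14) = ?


Z(G) = {g ∈ G | gx = xg for all x ∈ G}
For even n, Z(D_n) = {e, r^(n/2)}: the 180° rotation r^7 commutes with every reflection and rotation

Z(D_14) = {e, r^7}


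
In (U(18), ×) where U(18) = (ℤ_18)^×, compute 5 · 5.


Operation: multiplication mod 18
5 · 5 = (a × b) mod 18 with a = 5, b = 5

5 · 5 = 7


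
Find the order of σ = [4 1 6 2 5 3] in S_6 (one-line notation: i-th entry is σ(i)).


Cycle decomposition: (1 4 2) (3 6)
Cycle lengths: 3, 2
Order = lcm(3, 2) = 6

ord(σ) = 6


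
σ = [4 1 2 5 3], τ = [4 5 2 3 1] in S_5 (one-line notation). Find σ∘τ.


σ∘τ: apply τ first, then σ
1 →τ 4 →σ 5
2 →τ 5 →σ 3
3 →τ 2 →σ 1
4 →τ 3 →σ 2
5 →τ 1 →σ 4

σ∘τ = [5 3 1 2 4]


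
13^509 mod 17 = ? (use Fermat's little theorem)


Fermat's little theorem: if p is prime and gcd(a,p)=1, then a^(p-1) ≡ 1 (mod p)
p = 17 is prime, gcd(13,17) = 1
Reduce exponent: 509 mod 16 = 13
So 13^509 ≡ 13^13 (mod 17)
13^13 mod 17 = 13

13^509 ≡ 13 (mod 17)


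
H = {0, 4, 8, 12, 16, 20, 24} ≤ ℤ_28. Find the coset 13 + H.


13 + H = {13 + h (mod 28) : h ∈ H}
13+0=13, 13+4=17, 13+8=21, 13+12=25, 13+16=1, 13+20=5, 13+24=9
13 + H = {1, 5, 9, 13, 17, 21, 25} = 1 + H

13 + H = {1, 5, 9, 13, 17, 21, 25}


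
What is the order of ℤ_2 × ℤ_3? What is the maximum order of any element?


|ℤ_2 × ℤ_3| = 2 × 3 = 6
Max element order = lcm(2,3) = 6
Cyclic? Yes (gcd=1)

|ℤ_2×ℤ_3| = 6, max element order = 6


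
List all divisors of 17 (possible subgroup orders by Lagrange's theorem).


Lagrange's theorem: |H| divides |G|
|G| = 17
Divisors of 17: 1, 17

Possible subgroup orders: {1, 17}


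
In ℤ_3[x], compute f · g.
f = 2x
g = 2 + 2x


Expand and collect like terms; reduce coefficients mod 3:
x^0: 0·2 = 0 ≡ 0 (mod 3)
x^1: 0·2 + 2·2 = 4 ≡ 1 (mod 3)
x^2: 2·2 = 4 ≡ 1 (mod 3)
Result: x + x^2

f · g = x + x^2


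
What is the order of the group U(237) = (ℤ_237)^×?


U(n) is the group of units mod n; |U(n)| = φ(n)
|U(237)| = φ(237) = 156

|U(237) = (ℤ_237)^×| = 156


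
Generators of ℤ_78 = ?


g generates ℤ_n iff gcd(g,n) = 1
Prime factors of 78: 2, 3, 13
Generators are g ∈ {1,...,77} not divisible by any of these primes.
Generators: {1, 5, 7, 11, 17, 19, 23, 25, 29, 31, 35, 37, 41, 43, 47, 49, 53, 55, 59, 61, 67, 71, 73, 77}
Number of generators = φ(78) = 24

Generators of ℤ_78 = {1, 5, 7, 11, 17, 19, 23, 25, 29, 31, 35, 37, 41, 43, 47, 49, 53, 55, 59, 61, 67, 71, 73, 77}


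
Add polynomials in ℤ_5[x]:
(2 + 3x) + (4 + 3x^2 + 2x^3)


Add coefficients mod 5:
x^0: 2 + 4 = 1 (mod 5)
x^1: 3 + 0 = 3 (mod 5)
x^2: 0 + 3 = 3 (mod 5)
x^3: 0 + 2 = 2 (mod 5)
Result: 1 + 3x + 3x^2 + 2x^3

f + g = 1 + 3x + 3x^2 + 2x^3


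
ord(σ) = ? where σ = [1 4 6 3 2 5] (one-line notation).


Cycle decomposition: (2 4 3 6 5)
Cycle lengths: 5
Order = lcm(5) = 5

ord(σ) = 5


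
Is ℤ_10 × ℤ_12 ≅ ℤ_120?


Comparing ℤ_10 × ℤ_12 and ℤ_120:
gcd(10,12) = 2 ≠ 1. Max element order in ℤ_10×ℤ_12 is lcm(10,12) = 60 < 120, so it has no element of order 120

No, ℤ_10 × ℤ_12 ≇ ℤ_120


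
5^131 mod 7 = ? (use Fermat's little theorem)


Fermat's little theorem: if p is prime and gcd(a,p)=1, then a^(p-1) ≡ 1 (mod p)
p = 7 is prime, gcd(5,7) = 1
Reduce exponent: 131 mod 6 = 5
So 5^131 ≡ 5^5 (mod 7)
5^5 mod 7 = 3

5^131 ≡ 3 (mod 7)


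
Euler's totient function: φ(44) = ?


Factor n: 44 = 2^2 × 11
φ(n) = n · ∏(1 - 1/p) over distinct primes p | n
φ(44) = 44 · (1 - 1/2) · (1 - 1/11) = 20

φ(44) = 20


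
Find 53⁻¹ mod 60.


Use the extended Euclidean algorithm to write 1 = 53·s + 60·t; then s mod 60 is the inverse.
Euclidean algorithm:
  53 = 0·60 + 53
  60 = 1·53 + 7
  53 = 7·7 + 4
  7 = 1·4 + 3
  4 = 1·3 + 1
  3 = 3·1 + 0
gcd(53,60) = 1
Back-substitution gives: 53·(17) + 60·(-15) = 1
So 53⁻¹ ≡ 17 ≡ 17 (mod 60)
Check: 53 × 17 = 901 ≡ 1 (mod 60) ✓

53⁻¹ ≡ 17 (mod 60)


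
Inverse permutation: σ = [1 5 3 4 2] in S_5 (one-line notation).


To find σ⁻¹, swap domain and range:
σ(1) = 1 → σ⁻¹(1) = 1
σ(2) = 5 → σ⁻¹(5) = 2
σ(3) = 3 → σ⁻¹(3) = 3
σ(4) = 4 → σ⁻¹(4) = 4
σ(5) = 2 → σ⁻¹(2) = 5

σ⁻¹ = [1 5 3 4 2]


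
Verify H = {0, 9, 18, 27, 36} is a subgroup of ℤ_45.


Subgroup test for H = {0, 9, 18, 27, 36} in (ℤ_45, +):
(1) 0 ∈ H? Yes
(2) Closure: for all a,b ∈ H, (a+b) mod 45 ∈ H? Yes
(3) Inverses: for all a ∈ H, -a mod 45 ∈ H? Yes

Yes, H is a subgroup of ℤ_45


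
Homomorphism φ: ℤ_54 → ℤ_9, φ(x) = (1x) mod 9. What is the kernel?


Kernel = preimage of identity
ker(φ) = {x ∈ ℤ_54 : 1x ≡ 0 (mod 9)}. Since 9 | 54, φ is well-defined. The kernel is the cyclic subgroup ⟨9⟩ of ℤ_54 (order 6), i.e. {0, 9, 18, 27, 36, 45}

ker(φ) = {0, 9, 18, 27, 36, 45}


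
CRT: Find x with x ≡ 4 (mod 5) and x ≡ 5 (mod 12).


m₁ = 5, m₂ = 12, gcd = 1, so CRT applies. M = m₁·m₂ = 60
Let M₁ = M/m₁ = 12, M₂ = M/m₂ = 5
Find y₁ ≡ M₁⁻¹ (mod m₁): 12⁻¹ ≡ 3 (mod 5)
Find y₂ ≡ M₂⁻¹ (mod m₂): 5⁻¹ ≡ 5 (mod 12)
x = a₁·M₁·y₁ + a₂·M₂·y₂ = 4·12·3 + 5·5·5 = 269
Reduce mod 60: x ≡ 29
Check: 29 mod 5 = 4 ✓, 29 mod 12 = 5 ✓

x ≡ 29 (mod 60)


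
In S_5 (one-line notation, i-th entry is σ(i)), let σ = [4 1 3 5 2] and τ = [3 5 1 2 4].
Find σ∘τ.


σ∘τ: apply τ first, then σ
1 →τ 3 →σ 3
2 →τ 5 →σ 2
3 →τ 1 →σ 4
4 →τ 2 →σ 1
5 →τ 4 →σ 5

σ∘τ = [3 2 4 1 5]


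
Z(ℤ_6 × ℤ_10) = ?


Z(G) = {g ∈ G | gx = xg for all x ∈ G}
Direct product of abelian groups is abelian, so Z(G) = G

Z(ℤ_6 × ℤ_10) = ℤ_6 × ℤ_10


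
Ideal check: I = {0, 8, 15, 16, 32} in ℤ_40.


Check ideal conditions for I = {0, 8, 15, 16, 32} in ℤ_40:
(1) I is an additive subgroup? No
(2) For r ∈ ℤ_40 and a ∈ I: r·a ∈ I? No  [counterexample: r=2, a=15, r·a mod 40 = 30 ∉ I]

No, I is not an ideal of ℤ_40


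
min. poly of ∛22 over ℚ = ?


∛22 satisfies x³ - 22 = 0, irreducible over ℚ (no rational root; 22 is not a perfect cube)

Minimal polynomial: x³ - 22


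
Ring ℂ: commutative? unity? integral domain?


ℂ is a field: commutative, has unity, every nonzero element is a unit (hence an integral domain)
Commutative: Yes
Integral domain: Yes
Has unity: Yes

ℂ: Commutative=Yes, Unity=Yes


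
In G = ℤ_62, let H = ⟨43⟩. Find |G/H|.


|⟨43⟩| = n / gcd(43, 62) = 62 / 1 = 62
H is normal (ℤ_62 is abelian).
|G/H| = |G| / |H| = 62 / 62 = 1

|G/H| = 1


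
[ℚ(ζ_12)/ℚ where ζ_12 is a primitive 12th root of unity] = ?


[ℚ(ζ_n):ℚ] = deg Φ_n(x) = φ(n). Here φ(12) = 4

[ℚ(ζ_12)/ℚ where ζ_12 is a primitive 12th root of unity] = 4


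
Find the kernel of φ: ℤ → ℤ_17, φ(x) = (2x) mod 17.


Kernel = preimage of identity
ker(φ) = {x ∈ ℤ : 2x ≡ 0 (mod 17)}. gcd(2,17) = 1, so 2x ≡ 0 (mod 17) ⟺ x ≡ 0 (mod 17/1 = 17). Hence ker(φ) = 17ℤ

ker(φ) = 17ℤ


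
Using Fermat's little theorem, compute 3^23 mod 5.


Fermat's little theorem: if p is prime and gcd(a,p)=1, then a^(p-1) ≡ 1 (mod p)
p = 5 is prime, gcd(3,5) = 1
Reduce exponent: 23 mod 4 = 3
So 3^23 ≡ 3^3 (mod 5)
3^3 mod 5 = 2

3^23 ≡ 2 (mod 5)


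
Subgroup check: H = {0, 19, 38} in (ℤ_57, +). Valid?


Subgroup test for H = {0, 19, 38} in (ℤ_57, +):
(1) 0 ∈ H? Yes
(2) Closure: for all a,b ∈ H, (a+b) mod 57 ∈ H? Yes
(3) Inverses: for all a ∈ H, -a mod 57 ∈ H? Yes

Yes, H is a subgroup of ℤ_57


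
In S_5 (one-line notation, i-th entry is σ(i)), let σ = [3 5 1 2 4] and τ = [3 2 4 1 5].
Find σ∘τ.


σ∘τ: apply τ first, then σ
1 →τ 3 →σ 1
2 →τ 2 →σ 5
3 →τ 4 →σ 2
4 →τ 1 →σ 3
5 →τ 5 →σ 4

σ∘τ = [1 5 2 3 4]


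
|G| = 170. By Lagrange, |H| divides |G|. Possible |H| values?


Lagrange's theorem: |H| divides |G|
|G| = 170
Divisors of 170: 1, 2, 5, 10, 17, 34, 85, 170

Possible subgroup orders: {1, 2, 5, 10, 17, 34, 85, 170}


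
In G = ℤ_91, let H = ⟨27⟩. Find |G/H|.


|⟨27⟩| = n / gcd(27, 91) = 91 / 1 = 91
H is normal (ℤ_91 is abelian).
|G/H| = |G| / |H| = 91 / 91 = 1

|G/H| = 1
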